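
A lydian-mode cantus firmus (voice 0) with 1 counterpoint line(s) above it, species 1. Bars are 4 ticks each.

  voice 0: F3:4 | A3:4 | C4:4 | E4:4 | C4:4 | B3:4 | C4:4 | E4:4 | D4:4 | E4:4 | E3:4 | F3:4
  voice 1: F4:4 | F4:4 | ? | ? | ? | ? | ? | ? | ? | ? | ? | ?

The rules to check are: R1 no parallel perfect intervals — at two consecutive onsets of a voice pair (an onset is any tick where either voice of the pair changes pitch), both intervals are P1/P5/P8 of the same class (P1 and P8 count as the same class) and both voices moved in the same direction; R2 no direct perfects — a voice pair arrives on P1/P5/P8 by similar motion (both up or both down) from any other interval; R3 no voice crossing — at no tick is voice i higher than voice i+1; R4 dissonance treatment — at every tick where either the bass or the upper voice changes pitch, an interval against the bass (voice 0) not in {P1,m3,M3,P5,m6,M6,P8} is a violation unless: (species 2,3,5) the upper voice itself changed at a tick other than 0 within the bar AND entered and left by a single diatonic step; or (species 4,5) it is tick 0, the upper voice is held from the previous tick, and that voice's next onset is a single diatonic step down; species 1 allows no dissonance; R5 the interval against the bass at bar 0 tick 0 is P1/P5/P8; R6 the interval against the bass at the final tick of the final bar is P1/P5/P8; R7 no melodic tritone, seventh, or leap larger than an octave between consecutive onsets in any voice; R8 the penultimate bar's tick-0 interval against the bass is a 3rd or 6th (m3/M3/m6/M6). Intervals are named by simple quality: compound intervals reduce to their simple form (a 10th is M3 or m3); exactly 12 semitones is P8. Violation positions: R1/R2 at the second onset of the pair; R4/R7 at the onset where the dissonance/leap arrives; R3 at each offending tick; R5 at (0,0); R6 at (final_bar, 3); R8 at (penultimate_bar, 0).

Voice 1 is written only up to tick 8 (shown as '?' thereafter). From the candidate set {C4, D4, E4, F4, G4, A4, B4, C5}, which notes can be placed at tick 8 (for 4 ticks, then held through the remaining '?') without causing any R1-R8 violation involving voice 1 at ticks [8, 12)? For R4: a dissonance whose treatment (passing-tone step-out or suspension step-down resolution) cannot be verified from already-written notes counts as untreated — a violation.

{A4, C4, E4}

C4: legal
D4: violates R4
E4: legal
F4: violates R4
G4: violates R2
A4: legal
B4: violates R4,R7
C5: violates R2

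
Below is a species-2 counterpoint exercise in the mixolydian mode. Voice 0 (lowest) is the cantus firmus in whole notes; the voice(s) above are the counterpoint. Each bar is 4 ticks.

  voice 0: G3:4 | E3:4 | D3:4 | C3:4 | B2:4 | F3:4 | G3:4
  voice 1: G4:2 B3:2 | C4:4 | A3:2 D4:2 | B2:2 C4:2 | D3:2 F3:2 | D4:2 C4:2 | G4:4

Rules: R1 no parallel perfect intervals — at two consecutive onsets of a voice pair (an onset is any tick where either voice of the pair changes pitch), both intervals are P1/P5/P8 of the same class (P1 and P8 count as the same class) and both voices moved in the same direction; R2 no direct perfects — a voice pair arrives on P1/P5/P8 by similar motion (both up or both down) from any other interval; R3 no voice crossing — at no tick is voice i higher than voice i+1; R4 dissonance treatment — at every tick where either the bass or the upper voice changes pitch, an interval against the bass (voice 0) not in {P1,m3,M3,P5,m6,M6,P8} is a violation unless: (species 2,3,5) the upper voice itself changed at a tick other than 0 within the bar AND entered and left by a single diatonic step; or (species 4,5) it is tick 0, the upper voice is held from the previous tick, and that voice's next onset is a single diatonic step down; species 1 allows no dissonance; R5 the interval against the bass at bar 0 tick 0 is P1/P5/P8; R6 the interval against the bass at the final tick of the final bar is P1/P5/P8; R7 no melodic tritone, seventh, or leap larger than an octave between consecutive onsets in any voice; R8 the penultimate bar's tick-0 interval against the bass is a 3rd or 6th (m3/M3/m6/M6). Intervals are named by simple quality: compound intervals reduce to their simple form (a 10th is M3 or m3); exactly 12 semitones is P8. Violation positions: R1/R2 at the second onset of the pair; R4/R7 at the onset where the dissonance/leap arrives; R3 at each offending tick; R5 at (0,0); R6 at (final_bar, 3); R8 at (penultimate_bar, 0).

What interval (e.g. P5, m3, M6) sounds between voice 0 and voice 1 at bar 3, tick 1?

voice 0=C3 voice 1=B2 -> m2

m2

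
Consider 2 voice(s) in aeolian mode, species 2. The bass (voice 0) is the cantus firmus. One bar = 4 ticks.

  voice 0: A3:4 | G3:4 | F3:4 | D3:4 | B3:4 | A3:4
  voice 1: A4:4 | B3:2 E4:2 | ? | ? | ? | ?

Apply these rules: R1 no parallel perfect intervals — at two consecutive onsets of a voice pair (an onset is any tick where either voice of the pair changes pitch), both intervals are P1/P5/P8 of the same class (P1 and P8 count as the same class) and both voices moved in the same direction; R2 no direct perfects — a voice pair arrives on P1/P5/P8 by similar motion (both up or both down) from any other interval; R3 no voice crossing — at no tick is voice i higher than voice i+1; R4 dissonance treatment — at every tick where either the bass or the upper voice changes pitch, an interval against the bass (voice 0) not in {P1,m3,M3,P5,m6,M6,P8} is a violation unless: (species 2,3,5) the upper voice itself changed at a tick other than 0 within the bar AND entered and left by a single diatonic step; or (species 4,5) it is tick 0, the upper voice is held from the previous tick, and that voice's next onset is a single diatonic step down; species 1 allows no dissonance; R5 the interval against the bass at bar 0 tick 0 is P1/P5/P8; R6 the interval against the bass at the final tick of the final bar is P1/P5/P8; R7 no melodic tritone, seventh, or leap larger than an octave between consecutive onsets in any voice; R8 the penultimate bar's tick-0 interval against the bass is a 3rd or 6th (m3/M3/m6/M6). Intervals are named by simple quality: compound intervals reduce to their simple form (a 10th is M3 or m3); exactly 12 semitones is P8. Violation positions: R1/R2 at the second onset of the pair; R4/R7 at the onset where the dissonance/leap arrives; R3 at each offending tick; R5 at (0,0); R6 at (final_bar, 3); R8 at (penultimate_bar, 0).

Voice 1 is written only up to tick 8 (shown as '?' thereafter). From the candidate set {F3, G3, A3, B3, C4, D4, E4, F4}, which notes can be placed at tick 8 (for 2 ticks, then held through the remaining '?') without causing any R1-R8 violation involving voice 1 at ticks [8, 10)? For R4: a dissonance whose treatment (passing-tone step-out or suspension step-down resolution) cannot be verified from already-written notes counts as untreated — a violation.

F3: violates R2,R7
G3: violates R4
A3: legal
B3: violates R4
C4: violates R2
D4: legal
E4: violates R4
F4: legal

{A3, D4, F4}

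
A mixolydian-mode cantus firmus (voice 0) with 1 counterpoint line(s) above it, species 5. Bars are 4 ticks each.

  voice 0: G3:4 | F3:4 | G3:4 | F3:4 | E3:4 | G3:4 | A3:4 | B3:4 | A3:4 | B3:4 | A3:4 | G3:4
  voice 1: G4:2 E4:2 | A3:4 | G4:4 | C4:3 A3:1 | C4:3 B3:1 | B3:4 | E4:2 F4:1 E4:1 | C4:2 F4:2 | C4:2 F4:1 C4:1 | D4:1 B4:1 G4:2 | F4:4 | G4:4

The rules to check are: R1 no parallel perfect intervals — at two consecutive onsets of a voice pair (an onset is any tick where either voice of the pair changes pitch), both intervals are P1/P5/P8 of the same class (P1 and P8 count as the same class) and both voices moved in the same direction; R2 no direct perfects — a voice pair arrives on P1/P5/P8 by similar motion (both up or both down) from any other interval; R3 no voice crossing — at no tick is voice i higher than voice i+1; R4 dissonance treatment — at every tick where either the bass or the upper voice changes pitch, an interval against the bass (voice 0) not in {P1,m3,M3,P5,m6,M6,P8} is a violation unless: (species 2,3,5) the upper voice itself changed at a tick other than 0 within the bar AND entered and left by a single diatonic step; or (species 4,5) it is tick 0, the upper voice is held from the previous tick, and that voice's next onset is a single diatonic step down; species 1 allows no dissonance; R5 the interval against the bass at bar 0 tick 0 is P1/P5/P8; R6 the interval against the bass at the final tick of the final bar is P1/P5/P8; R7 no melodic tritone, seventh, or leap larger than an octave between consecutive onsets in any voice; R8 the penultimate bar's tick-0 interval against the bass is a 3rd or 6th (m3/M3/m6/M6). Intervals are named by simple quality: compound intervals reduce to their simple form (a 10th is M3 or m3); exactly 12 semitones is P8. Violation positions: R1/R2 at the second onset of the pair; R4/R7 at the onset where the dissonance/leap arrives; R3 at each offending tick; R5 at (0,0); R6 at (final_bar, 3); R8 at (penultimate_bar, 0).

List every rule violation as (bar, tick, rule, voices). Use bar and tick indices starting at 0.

(2, 0, R2, (0, 1))
(2, 0, R7, (1,))
(3, 0, R2, (0, 1))
(6, 0, R2, (0, 1))
(7, 0, R4, (0, 1))
(7, 2, R4, (0, 1))

bar 0: v0=G3 v1=G4 downbeat P8
bar 1: v0=F3 v1=A3 downbeat M3
bar 2: v0=G3 v1=G4 downbeat P8
bar 3: v0=F3 v1=C4 downbeat P5
bar 4: v0=E3 v1=C4 downbeat m6
bar 5: v0=G3 v1=B3 downbeat M3
bar 6: v0=A3 v1=E4 downbeat P5
bar 7: v0=B3 v1=C4 downbeat m2
bar 8: v0=A3 v1=C4 downbeat m3
bar 9: v0=B3 v1=D4 downbeat m3
bar 10: v0=A3 v1=F4 downbeat m6
bar 11: v0=G3 v1=G4 downbeat P8
  -> R2 @ bar 2 tick 0 v(0, 1): F3/A3 M3 -> G3/G4 P8 similar
  -> R7 @ bar 2 tick 0 v(1,): A3->G4 leap 10st
  -> R2 @ bar 3 tick 0 v(0, 1): G3/G4 P8 -> F3/C4 P5 similar
  -> R2 @ bar 6 tick 0 v(0, 1): G3/B3 M3 -> A3/E4 P5 similar
  -> R4 @ bar 7 tick 0 v(0, 1): B3/C4 m2 untreated
  -> R4 @ bar 7 tick 2 v(0, 1): B3/F4 TT untreated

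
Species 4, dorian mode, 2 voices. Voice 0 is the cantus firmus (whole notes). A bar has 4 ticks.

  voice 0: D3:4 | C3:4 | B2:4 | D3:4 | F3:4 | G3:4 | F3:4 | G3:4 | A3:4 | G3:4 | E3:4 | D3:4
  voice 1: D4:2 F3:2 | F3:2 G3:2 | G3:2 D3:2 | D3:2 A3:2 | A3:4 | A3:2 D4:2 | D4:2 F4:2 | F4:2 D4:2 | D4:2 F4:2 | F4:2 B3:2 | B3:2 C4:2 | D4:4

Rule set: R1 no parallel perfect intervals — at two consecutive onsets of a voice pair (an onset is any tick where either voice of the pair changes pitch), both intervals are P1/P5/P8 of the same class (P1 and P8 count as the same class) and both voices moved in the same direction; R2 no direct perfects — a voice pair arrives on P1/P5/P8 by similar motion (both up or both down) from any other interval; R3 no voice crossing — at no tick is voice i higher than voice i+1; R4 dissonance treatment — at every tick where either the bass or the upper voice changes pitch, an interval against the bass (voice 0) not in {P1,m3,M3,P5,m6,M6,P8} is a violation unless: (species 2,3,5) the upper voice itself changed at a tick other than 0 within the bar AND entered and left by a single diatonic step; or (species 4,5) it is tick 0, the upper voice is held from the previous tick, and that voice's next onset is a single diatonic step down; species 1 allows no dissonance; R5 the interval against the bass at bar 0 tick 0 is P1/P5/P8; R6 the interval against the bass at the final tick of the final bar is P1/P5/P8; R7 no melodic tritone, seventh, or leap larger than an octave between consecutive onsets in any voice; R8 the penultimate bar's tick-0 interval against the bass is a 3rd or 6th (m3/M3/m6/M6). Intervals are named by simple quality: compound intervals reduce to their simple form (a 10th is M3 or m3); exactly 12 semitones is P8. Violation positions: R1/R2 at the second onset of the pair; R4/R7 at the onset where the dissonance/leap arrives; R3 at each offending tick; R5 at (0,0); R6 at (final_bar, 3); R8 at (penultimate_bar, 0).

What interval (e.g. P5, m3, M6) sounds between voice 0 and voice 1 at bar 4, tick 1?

voice 0=F3 voice 1=A3 -> M3

M3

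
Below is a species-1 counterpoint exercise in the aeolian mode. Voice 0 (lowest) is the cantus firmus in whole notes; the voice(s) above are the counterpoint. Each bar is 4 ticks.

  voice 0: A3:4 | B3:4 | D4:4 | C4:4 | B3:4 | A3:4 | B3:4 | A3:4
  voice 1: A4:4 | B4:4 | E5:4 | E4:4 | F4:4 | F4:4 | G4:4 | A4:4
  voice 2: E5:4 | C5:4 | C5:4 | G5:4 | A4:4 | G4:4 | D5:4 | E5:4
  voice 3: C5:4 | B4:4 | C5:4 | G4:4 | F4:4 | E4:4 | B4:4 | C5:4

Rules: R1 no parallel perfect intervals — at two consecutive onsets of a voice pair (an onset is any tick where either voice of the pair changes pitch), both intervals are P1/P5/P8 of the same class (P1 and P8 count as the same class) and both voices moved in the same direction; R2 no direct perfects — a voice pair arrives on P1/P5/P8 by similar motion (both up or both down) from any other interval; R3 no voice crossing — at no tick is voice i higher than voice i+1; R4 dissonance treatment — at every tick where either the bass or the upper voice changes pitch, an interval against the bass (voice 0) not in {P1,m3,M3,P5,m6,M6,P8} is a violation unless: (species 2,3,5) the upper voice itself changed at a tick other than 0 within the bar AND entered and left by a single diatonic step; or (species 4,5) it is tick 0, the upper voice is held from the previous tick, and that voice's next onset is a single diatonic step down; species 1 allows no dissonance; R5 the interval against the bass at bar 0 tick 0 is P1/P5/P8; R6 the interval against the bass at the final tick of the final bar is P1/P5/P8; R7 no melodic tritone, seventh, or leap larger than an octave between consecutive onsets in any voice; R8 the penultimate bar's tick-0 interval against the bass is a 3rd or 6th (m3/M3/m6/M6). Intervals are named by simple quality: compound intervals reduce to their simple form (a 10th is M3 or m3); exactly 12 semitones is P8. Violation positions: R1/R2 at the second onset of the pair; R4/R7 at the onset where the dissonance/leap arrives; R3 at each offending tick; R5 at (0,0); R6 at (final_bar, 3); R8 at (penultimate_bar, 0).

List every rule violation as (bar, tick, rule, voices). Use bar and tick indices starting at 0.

bar 0: v0=A3 v1=A4 v2=E5 v3=C5 downbeat m3
bar 1: v0=B3 v1=B4 v2=C5 v3=B4 downbeat P8
bar 2: v0=D4 v1=E5 v2=C5 v3=C5 downbeat m7
bar 3: v0=C4 v1=E4 v2=G5 v3=G4 downbeat P5
bar 4: v0=B3 v1=F4 v2=A4 v3=F4 downbeat TT
bar 5: v0=A3 v1=F4 v2=G4 v3=E4 downbeat P5
bar 6: v0=B3 v1=G4 v2=D5 v3=B4 downbeat P8
bar 7: v0=A3 v1=A4 v2=E5 v3=C5 downbeat m3
  -> R3 @ bar 0 tick 0 v(2, 3): E5 above C5
  -> R5 @ bar 0 tick 0 v(0, 3): opens on m3
  -> R3 @ bar 0 tick 1 v(2, 3): E5 above C5
  -> R3 @ bar 0 tick 2 v(2, 3): E5 above C5
  -> R3 @ bar 0 tick 3 v(2, 3): E5 above C5
  -> R1 @ bar 1 tick 0 v(0, 1): A3/A4 P8 -> B3/B4 P8 similar
  -> R3 @ bar 1 tick 0 v(2, 3): C5 above B4
  -> R4 @ bar 1 tick 0 v(0, 2): B3/C5 m2 untreated
  -> R3 @ bar 1 tick 1 v(2, 3): C5 above B4
  -> R3 @ bar 1 tick 2 v(2, 3): C5 above B4
  -> R3 @ bar 1 tick 3 v(2, 3): C5 above B4
  -> R3 @ bar 2 tick 0 v(1, 2): E5 above C5
  -> R4 @ bar 2 tick 0 v(0, 1): D4/E5 M2 untreated
  -> R4 @ bar 2 tick 0 v(0, 2): D4/C5 m7 untreated
  -> R4 @ bar 2 tick 0 v(0, 3): D4/C5 m7 untreated
  -> R3 @ bar 2 tick 1 v(1, 2): E5 above C5
  -> R3 @ bar 2 tick 2 v(1, 2): E5 above C5
  -> R3 @ bar 2 tick 3 v(1, 2): E5 above C5
  -> R2 @ bar 3 tick 0 v(0, 3): D4/C5 m7 -> C4/G4 P5 similar
  -> R3 @ bar 3 tick 0 v(2, 3): G5 above G4
  -> R3 @ bar 3 tick 1 v(2, 3): G5 above G4
  -> R3 @ bar 3 tick 2 v(2, 3): G5 above G4
  -> R3 @ bar 3 tick 3 v(2, 3): G5 above G4
  -> R3 @ bar 4 tick 0 v(2, 3): A4 above F4
  -> R4 @ bar 4 tick 0 v(0, 1): B3/F4 TT untreated
  -> R4 @ bar 4 tick 0 v(0, 2): B3/A4 m7 untreated
  -> R4 @ bar 4 tick 0 v(0, 3): B3/F4 TT untreated
  -> R7 @ bar 4 tick 0 v(2,): G5->A4 leap 10st
  -> R3 @ bar 4 tick 1 v(2, 3): A4 above F4
  -> R3 @ bar 4 tick 2 v(2, 3): A4 above F4
  -> R3 @ bar 4 tick 3 v(2, 3): A4 above F4
  -> R2 @ bar 5 tick 0 v(0, 3): B3/F4 TT -> A3/E4 P5 similar
  -> R3 @ bar 5 tick 0 v(2, 3): G4 above E4
  -> R4 @ bar 5 tick 0 v(0, 2): A3/G4 m7 untreated
  -> R3 @ bar 5 tick 1 v(2, 3): G4 above E4
  -> R3 @ bar 5 tick 2 v(2, 3): G4 above E4
  -> R3 @ bar 5 tick 3 v(2, 3): G4 above E4
  -> R2 @ bar 6 tick 0 v(0, 3): A3/E4 P5 -> B3/B4 P8 similar
  -> R2 @ bar 6 tick 0 v(1, 2): F4/G4 M2 -> G4/D5 P5 similar
  -> R3 @ bar 6 tick 0 v(2, 3): D5 above B4
  -> R8 @ bar 6 tick 0 v(0, 3): penult P8 not 3rd/6th
  -> R3 @ bar 6 tick 1 v(2, 3): D5 above B4
  -> R3 @ bar 6 tick 2 v(2, 3): D5 above B4
  -> R3 @ bar 6 tick 3 v(2, 3): D5 above B4
  -> R1 @ bar 7 tick 0 v(1, 2): G4/D5 P5 -> A4/E5 P5 similar
  -> R3 @ bar 7 tick 0 v(2, 3): E5 above C5
  -> R3 @ bar 7 tick 1 v(2, 3): E5 above C5
  -> R3 @ bar 7 tick 2 v(2, 3): E5 above C5
  -> R3 @ bar 7 tick 3 v(2, 3): E5 above C5
  -> R6 @ bar 7 tick 3 v(0, 3): closes on m3

(0, 0, R3, (2, 3))
(0, 0, R5, (0, 3))
(0, 1, R3, (2, 3))
(0, 2, R3, (2, 3))
(0, 3, R3, (2, 3))
(1, 0, R1, (0, 1))
(1, 0, R3, (2, 3))
(1, 0, R4, (0, 2))
(1, 1, R3, (2, 3))
(1, 2, R3, (2, 3))
(1, 3, R3, (2, 3))
(2, 0, R3, (1, 2))
(2, 0, R4, (0, 1))
(2, 0, R4, (0, 2))
(2, 0, R4, (0, 3))
(2, 1, R3, (1, 2))
(2, 2, R3, (1, 2))
(2, 3, R3, (1, 2))
(3, 0, R2, (0, 3))
(3, 0, R3, (2, 3))
(3, 1, R3, (2, 3))
(3, 2, R3, (2, 3))
(3, 3, R3, (2, 3))
(4, 0, R3, (2, 3))
(4, 0, R4, (0, 1))
(4, 0, R4, (0, 2))
(4, 0, R4, (0, 3))
(4, 0, R7, (2,))
(4, 1, R3, (2, 3))
(4, 2, R3, (2, 3))
(4, 3, R3, (2, 3))
(5, 0, R2, (0, 3))
(5, 0, R3, (2, 3))
(5, 0, R4, (0, 2))
(5, 1, R3, (2, 3))
(5, 2, R3, (2, 3))
(5, 3, R3, (2, 3))
(6, 0, R2, (0, 3))
(6, 0, R2, (1, 2))
(6, 0, R3, (2, 3))
(6, 0, R8, (0, 3))
(6, 1, R3, (2, 3))
(6, 2, R3, (2, 3))
(6, 3, R3, (2, 3))
(7, 0, R1, (1, 2))
(7, 0, R3, (2, 3))
(7, 1, R3, (2, 3))
(7, 2, R3, (2, 3))
(7, 3, R3, (2, 3))
(7, 3, R6, (0, 3))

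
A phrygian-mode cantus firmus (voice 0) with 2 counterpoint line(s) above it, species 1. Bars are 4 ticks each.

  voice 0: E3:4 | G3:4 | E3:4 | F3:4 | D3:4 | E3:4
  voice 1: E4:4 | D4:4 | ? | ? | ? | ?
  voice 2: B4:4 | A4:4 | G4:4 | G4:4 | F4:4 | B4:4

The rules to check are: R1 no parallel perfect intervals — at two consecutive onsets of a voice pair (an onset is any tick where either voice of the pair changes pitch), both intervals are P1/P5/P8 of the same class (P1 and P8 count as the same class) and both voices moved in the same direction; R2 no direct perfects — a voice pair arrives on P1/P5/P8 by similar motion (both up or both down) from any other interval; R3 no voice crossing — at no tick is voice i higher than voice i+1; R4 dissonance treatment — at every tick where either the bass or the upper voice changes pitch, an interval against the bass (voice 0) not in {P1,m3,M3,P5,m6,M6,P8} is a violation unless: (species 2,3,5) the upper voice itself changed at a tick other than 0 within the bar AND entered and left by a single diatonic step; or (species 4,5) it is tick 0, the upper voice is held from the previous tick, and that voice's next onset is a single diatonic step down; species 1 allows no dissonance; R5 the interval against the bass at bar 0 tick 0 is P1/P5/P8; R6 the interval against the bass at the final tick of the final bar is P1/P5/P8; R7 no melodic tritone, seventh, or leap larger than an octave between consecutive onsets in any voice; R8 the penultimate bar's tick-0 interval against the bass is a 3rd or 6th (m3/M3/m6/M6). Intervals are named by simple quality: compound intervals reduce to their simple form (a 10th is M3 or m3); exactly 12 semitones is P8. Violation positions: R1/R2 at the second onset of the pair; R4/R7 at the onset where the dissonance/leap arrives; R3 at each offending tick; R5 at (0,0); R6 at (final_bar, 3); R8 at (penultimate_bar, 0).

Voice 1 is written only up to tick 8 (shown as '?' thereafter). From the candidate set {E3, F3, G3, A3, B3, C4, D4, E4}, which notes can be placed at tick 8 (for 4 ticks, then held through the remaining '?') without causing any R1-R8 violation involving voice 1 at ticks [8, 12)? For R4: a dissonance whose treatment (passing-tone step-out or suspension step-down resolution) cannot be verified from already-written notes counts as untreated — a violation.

E3: violates R2,R7
F3: violates R4
G3: violates R2
A3: violates R4
B3: violates R1
C4: violates R1
D4: violates R4
E4: legal

{E4}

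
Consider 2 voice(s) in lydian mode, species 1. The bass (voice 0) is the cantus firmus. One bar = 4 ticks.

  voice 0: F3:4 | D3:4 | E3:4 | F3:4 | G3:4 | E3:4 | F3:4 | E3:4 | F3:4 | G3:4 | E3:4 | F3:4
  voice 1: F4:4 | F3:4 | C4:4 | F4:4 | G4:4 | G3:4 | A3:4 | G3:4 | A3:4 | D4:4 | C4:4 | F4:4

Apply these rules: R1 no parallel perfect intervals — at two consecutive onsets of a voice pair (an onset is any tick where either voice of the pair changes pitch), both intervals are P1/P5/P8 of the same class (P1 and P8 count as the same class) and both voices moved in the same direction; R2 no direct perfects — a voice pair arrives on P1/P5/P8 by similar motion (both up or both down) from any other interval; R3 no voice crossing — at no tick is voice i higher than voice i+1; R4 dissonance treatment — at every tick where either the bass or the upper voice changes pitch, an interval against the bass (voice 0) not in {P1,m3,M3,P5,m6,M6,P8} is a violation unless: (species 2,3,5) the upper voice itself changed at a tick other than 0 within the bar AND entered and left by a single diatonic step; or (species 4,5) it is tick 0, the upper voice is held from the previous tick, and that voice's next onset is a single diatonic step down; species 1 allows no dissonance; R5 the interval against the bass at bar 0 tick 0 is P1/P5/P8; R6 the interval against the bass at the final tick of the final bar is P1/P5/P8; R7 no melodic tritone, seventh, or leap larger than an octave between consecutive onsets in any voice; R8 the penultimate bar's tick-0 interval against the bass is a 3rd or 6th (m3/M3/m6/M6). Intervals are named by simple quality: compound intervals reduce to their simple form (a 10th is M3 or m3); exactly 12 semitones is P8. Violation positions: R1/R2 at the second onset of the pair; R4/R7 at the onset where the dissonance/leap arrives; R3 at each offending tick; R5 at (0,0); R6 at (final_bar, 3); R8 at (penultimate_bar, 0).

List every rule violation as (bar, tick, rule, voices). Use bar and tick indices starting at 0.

bar 0: v0=F3 v1=F4 downbeat P8
bar 1: v0=D3 v1=F3 downbeat m3
bar 2: v0=E3 v1=C4 downbeat m6
bar 3: v0=F3 v1=F4 downbeat P8
bar 4: v0=G3 v1=G4 downbeat P8
bar 5: v0=E3 v1=G3 downbeat m3
bar 6: v0=F3 v1=A3 downbeat M3
bar 7: v0=E3 v1=G3 downbeat m3
bar 8: v0=F3 v1=A3 downbeat M3
bar 9: v0=G3 v1=D4 downbeat P5
bar 10: v0=E3 v1=C4 downbeat m6
bar 11: v0=F3 v1=F4 downbeat P8
  -> R2 @ bar 3 tick 0 v(0, 1): E3/C4 m6 -> F3/F4 P8 similar
  -> R1 @ bar 4 tick 0 v(0, 1): F3/F4 P8 -> G3/G4 P8 similar
  -> R2 @ bar 9 tick 0 v(0, 1): F3/A3 M3 -> G3/D4 P5 similar
  -> R2 @ bar 11 tick 0 v(0, 1): E3/C4 m6 -> F3/F4 P8 similar

(3, 0, R2, (0, 1))
(4, 0, R1, (0, 1))
(9, 0, R2, (0, 1))
(11, 0, R2, (0, 1))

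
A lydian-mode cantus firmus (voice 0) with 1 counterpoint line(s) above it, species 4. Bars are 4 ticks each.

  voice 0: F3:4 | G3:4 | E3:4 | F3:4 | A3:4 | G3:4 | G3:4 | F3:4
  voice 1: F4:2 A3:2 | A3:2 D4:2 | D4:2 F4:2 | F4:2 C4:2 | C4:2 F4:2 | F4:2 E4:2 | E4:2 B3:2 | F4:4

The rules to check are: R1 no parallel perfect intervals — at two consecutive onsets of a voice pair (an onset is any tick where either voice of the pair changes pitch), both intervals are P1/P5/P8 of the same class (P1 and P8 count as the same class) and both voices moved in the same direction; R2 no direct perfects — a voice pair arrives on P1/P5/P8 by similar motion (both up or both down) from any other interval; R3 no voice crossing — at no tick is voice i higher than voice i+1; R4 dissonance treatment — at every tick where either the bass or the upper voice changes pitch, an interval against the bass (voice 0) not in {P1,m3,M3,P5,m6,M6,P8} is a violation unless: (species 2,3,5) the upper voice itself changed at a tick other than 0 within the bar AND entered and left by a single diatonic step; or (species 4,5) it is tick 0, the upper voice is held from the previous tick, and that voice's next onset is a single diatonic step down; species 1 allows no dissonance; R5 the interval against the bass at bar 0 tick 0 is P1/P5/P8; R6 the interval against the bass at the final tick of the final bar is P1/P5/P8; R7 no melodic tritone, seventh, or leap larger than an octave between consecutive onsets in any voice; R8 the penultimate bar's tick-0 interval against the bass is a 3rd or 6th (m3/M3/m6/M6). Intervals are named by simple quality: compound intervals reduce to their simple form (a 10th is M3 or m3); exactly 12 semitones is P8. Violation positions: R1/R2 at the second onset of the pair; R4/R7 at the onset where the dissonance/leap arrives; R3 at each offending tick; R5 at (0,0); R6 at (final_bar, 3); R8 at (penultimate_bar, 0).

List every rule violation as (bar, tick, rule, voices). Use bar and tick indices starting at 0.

bar 0: v0=F3 v1=F4 downbeat P8
bar 1: v0=G3 v1=A3 downbeat M2
bar 2: v0=E3 v1=D4 downbeat m7
bar 3: v0=F3 v1=F4 downbeat P8
bar 4: v0=A3 v1=C4 downbeat m3
bar 5: v0=G3 v1=F4 downbeat m7
bar 6: v0=G3 v1=E4 downbeat M6
bar 7: v0=F3 v1=F4 downbeat P8
  -> R4 @ bar 1 tick 0 v(0, 1): G3/A3 M2 untreated
  -> R4 @ bar 2 tick 0 v(0, 1): E3/D4 m7 untreated
  -> R4 @ bar 2 tick 2 v(0, 1): E3/F4 m2 untreated
  -> R7 @ bar 7 tick 0 v(1,): B3->F4 leap 6st

(1, 0, R4, (0, 1))
(2, 0, R4, (0, 1))
(2, 2, R4, (0, 1))
(7, 0, R7, (1,))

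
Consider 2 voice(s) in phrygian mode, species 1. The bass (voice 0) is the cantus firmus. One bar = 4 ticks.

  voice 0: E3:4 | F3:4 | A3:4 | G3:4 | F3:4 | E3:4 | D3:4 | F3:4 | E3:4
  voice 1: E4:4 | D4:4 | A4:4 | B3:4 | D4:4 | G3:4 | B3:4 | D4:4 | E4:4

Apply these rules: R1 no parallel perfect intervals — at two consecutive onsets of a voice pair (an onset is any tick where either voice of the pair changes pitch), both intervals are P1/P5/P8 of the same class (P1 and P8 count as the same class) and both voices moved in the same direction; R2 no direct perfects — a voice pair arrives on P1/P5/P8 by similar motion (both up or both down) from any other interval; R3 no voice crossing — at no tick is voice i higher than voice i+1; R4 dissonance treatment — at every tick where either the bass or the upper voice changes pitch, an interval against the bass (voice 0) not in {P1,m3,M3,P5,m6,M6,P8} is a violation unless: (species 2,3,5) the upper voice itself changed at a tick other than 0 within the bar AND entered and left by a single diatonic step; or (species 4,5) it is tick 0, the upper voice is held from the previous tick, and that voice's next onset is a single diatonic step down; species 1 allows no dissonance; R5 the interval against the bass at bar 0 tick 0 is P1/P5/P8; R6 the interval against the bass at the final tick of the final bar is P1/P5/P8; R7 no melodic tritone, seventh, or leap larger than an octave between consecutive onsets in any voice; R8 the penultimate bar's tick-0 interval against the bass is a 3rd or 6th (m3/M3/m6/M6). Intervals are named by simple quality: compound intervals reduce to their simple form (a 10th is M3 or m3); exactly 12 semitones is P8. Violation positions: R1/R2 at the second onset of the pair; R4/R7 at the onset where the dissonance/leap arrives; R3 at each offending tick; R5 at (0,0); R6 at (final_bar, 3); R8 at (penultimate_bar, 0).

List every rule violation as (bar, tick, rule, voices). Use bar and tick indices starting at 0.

(2, 0, R2, (0, 1))
(3, 0, R7, (1,))

bar 0: v0=E3 v1=E4 downbeat P8
bar 1: v0=F3 v1=D4 downbeat M6
bar 2: v0=A3 v1=A4 downbeat P8
bar 3: v0=G3 v1=B3 downbeat M3
bar 4: v0=F3 v1=D4 downbeat M6
bar 5: v0=E3 v1=G3 downbeat m3
bar 6: v0=D3 v1=B3 downbeat M6
bar 7: v0=F3 v1=D4 downbeat M6
bar 8: v0=E3 v1=E4 downbeat P8
  -> R2 @ bar 2 tick 0 v(0, 1): F3/D4 M6 -> A3/A4 P8 similar
  -> R7 @ bar 3 tick 0 v(1,): A4->B3 leap 10st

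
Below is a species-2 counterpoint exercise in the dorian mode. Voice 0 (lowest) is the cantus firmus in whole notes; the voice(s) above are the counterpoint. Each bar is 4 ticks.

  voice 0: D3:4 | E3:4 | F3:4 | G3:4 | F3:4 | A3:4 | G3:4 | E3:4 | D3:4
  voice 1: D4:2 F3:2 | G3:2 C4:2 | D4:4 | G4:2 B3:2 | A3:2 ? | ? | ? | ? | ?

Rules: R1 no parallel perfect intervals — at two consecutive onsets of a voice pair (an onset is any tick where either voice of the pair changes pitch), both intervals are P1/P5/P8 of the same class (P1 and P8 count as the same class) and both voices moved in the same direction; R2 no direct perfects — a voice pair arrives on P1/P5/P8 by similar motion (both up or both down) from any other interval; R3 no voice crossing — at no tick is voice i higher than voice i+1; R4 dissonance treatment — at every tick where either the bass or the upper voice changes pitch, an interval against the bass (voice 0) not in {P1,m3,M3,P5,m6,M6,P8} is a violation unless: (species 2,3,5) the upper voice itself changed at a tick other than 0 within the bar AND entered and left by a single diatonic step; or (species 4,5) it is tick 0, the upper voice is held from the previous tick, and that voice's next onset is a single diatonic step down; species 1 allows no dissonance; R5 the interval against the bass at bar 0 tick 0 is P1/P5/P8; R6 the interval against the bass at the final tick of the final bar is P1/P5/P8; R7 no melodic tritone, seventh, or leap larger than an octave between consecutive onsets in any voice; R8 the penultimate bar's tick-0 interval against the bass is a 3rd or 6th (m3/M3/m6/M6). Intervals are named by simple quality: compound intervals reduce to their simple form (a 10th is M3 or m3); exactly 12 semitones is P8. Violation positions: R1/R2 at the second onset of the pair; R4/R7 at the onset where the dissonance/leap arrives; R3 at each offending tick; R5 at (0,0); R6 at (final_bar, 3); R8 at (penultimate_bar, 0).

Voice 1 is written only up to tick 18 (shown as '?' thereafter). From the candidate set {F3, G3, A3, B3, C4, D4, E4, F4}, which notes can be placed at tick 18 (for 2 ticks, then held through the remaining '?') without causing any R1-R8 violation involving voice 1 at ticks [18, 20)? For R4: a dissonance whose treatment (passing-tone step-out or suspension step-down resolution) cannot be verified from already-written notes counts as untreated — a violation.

F3: legal
G3: violates R4
A3: legal
B3: violates R4
C4: legal
D4: legal
E4: violates R4
F4: legal

{A3, C4, D4, F3, F4}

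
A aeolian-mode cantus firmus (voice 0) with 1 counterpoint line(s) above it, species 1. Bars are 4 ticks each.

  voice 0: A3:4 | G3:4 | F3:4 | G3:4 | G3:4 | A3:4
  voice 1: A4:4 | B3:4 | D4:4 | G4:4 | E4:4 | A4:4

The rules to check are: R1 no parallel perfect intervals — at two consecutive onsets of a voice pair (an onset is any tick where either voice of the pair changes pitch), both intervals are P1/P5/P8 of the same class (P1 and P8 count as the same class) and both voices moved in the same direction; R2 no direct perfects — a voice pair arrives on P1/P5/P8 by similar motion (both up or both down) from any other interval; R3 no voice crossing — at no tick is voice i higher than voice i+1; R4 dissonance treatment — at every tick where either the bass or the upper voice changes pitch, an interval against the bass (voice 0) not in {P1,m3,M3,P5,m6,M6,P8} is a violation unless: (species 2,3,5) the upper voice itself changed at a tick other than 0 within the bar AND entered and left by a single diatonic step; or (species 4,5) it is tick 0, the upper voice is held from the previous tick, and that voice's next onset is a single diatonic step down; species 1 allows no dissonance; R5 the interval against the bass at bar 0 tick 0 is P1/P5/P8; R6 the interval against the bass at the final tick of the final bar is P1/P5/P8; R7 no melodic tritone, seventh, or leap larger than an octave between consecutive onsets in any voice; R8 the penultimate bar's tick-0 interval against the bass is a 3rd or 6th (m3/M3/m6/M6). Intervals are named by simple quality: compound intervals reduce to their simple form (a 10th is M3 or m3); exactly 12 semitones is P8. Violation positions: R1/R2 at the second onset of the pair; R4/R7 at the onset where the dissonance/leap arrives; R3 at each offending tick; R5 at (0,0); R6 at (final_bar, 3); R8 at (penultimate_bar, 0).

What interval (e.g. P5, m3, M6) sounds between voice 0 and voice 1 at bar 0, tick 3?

P8

voice 0=A3 voice 1=A4 -> P8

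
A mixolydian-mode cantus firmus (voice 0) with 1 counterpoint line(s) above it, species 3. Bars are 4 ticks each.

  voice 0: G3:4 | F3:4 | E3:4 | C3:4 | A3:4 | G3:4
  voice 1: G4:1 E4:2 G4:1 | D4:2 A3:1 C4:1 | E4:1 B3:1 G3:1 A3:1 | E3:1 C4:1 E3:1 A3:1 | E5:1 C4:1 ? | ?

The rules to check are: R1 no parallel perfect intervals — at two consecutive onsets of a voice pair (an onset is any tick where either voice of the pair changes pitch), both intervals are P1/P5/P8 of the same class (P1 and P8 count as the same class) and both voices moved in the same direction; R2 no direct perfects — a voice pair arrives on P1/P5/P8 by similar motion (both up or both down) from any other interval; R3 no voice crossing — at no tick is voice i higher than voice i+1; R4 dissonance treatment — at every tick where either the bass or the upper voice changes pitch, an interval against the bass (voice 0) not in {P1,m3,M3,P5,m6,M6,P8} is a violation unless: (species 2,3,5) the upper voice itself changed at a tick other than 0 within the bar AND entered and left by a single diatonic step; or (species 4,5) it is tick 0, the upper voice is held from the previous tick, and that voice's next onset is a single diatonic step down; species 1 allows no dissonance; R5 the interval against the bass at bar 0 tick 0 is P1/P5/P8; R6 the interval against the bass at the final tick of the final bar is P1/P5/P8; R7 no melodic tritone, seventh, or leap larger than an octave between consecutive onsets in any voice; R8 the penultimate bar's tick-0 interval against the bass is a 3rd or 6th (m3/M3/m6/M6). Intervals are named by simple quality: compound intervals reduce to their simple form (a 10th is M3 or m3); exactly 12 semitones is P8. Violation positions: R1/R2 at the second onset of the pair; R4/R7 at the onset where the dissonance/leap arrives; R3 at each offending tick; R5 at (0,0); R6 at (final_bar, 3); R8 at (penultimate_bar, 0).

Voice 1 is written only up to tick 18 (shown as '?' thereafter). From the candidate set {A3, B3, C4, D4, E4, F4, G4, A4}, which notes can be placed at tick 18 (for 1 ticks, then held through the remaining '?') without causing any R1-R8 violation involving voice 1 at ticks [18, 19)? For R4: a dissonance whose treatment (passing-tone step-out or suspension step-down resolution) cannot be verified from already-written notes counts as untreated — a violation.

{A3, A4, C4, E4, F4}

A3: legal
B3: violates R4
C4: legal
D4: violates R4
E4: legal
F4: legal
G4: violates R4
A4: legal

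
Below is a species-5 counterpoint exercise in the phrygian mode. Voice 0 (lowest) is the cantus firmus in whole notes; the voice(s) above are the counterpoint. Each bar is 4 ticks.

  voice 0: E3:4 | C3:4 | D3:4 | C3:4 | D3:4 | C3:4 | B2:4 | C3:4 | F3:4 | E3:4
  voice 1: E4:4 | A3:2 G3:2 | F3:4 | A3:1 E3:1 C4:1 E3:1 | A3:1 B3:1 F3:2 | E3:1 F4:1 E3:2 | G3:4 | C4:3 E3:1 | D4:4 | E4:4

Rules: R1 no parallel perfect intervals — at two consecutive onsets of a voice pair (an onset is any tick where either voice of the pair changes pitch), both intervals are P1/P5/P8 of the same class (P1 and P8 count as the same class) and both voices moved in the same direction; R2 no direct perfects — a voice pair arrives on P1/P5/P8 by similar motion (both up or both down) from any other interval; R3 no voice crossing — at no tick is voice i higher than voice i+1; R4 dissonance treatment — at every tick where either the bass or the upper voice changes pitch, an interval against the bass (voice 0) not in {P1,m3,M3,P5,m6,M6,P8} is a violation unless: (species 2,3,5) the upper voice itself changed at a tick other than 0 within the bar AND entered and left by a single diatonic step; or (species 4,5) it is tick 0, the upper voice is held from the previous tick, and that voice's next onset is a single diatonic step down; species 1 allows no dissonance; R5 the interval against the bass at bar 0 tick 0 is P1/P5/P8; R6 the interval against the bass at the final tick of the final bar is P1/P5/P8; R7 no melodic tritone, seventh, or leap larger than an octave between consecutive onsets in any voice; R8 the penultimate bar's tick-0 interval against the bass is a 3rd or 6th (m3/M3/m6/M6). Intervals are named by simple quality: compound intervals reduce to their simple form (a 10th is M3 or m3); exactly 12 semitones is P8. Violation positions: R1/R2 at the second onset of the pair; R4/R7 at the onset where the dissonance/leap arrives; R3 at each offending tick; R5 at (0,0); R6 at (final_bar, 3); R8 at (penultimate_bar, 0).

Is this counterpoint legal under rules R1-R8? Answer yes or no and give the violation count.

No (7 violations)

bar 0: v0=E3 v1=E4 (P8)
bar 1: v0=C3 v1=A3 (M6)
bar 2: v0=D3 v1=F3 (m3)
bar 3: v0=C3 v1=A3 (M6)
bar 4: v0=D3 v1=A3 (P5)
bar 5: v0=C3 v1=E3 (M3)
bar 6: v0=B2 v1=G3 (m6)
bar 7: v0=C3 v1=C4 (P8)
bar 8: v0=F3 v1=D4 (M6)
bar 9: v0=E3 v1=E4 (P8)
  R2 @ bar4.0: C3/E3 M3 -> D3/A3 P5 similar
  R7 @ bar4.2: B3->F3 leap 6st
  R4 @ bar5.1: C3/F4 P4 untreated
  R7 @ bar5.1: E3->F4 leap 13st
  R7 @ bar5.2: F4->E3 leap 13st
  R2 @ bar7.0: B2/G3 m6 -> C3/C4 P8 similar
  R7 @ bar8.0: E3->D4 leap 10st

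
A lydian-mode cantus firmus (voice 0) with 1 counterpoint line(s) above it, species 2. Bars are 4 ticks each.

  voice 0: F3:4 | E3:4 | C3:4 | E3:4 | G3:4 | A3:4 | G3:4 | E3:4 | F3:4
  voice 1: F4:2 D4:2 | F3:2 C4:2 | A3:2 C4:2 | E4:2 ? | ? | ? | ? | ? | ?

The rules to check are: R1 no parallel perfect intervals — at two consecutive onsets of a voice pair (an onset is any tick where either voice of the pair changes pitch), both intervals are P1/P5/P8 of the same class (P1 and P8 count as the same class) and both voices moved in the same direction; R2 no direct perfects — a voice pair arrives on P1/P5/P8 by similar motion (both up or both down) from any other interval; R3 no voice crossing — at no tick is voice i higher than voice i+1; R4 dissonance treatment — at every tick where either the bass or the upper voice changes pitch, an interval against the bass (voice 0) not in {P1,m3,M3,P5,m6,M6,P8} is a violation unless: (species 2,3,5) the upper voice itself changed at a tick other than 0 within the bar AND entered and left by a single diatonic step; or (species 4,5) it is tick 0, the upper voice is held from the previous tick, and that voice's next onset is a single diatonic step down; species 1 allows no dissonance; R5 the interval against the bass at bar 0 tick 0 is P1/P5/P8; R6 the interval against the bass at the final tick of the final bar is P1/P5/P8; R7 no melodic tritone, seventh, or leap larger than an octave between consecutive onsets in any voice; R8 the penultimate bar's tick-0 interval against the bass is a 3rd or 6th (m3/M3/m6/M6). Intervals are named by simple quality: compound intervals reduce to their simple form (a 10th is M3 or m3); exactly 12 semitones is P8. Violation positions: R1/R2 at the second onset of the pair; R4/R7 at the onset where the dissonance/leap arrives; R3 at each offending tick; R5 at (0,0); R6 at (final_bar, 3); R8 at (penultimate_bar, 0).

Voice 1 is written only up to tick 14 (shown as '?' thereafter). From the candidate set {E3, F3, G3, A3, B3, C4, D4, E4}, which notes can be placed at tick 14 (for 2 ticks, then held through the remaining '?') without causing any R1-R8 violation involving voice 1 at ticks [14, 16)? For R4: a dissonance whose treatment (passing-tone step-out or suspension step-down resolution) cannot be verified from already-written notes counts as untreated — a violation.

E3: legal
F3: violates R4,R7
G3: legal
A3: violates R4
B3: legal
C4: legal
D4: violates R4
E4: legal

{B3, C4, E3, E4, G3}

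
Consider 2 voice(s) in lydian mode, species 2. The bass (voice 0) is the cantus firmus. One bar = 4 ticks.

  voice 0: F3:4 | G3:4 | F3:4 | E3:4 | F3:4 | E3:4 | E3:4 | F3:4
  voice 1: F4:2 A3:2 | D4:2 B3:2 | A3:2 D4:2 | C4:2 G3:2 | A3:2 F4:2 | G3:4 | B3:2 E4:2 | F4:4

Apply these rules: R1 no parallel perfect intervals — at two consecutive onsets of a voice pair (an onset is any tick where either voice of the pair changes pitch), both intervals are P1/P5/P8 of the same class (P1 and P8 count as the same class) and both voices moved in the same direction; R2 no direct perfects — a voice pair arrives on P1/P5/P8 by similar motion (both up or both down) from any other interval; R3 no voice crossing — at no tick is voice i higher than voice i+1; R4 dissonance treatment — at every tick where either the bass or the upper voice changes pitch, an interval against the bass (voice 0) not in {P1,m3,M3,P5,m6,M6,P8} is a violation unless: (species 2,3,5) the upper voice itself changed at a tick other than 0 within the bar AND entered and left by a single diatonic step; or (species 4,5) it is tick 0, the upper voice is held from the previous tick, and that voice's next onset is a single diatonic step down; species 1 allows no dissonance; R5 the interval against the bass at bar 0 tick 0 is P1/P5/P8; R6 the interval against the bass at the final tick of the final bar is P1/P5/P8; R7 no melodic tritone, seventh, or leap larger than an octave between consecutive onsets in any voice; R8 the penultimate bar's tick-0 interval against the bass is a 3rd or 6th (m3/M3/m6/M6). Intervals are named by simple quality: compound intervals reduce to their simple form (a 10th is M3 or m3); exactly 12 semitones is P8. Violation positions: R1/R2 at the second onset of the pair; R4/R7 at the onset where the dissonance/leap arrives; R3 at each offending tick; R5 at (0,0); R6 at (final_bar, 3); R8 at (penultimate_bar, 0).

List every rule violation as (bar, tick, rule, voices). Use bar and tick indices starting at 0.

bar 0: v0=F3 v1=F4 downbeat P8
bar 1: v0=G3 v1=D4 downbeat P5
bar 2: v0=F3 v1=A3 downbeat M3
bar 3: v0=E3 v1=C4 downbeat m6
bar 4: v0=F3 v1=A3 downbeat M3
bar 5: v0=E3 v1=G3 downbeat m3
bar 6: v0=E3 v1=B3 downbeat P5
bar 7: v0=F3 v1=F4 downbeat P8
  -> R2 @ bar 1 tick 0 v(0, 1): F3/A3 M3 -> G3/D4 P5 similar
  -> R7 @ bar 5 tick 0 v(1,): F4->G3 leap 10st
  -> R8 @ bar 6 tick 0 v(0, 1): penult P5 not 3rd/6th
  -> R1 @ bar 7 tick 0 v(0, 1): E3/E4 P8 -> F3/F4 P8 similar

(1, 0, R2, (0, 1))
(5, 0, R7, (1,))
(6, 0, R8, (0, 1))
(7, 0, R1, (0, 1))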